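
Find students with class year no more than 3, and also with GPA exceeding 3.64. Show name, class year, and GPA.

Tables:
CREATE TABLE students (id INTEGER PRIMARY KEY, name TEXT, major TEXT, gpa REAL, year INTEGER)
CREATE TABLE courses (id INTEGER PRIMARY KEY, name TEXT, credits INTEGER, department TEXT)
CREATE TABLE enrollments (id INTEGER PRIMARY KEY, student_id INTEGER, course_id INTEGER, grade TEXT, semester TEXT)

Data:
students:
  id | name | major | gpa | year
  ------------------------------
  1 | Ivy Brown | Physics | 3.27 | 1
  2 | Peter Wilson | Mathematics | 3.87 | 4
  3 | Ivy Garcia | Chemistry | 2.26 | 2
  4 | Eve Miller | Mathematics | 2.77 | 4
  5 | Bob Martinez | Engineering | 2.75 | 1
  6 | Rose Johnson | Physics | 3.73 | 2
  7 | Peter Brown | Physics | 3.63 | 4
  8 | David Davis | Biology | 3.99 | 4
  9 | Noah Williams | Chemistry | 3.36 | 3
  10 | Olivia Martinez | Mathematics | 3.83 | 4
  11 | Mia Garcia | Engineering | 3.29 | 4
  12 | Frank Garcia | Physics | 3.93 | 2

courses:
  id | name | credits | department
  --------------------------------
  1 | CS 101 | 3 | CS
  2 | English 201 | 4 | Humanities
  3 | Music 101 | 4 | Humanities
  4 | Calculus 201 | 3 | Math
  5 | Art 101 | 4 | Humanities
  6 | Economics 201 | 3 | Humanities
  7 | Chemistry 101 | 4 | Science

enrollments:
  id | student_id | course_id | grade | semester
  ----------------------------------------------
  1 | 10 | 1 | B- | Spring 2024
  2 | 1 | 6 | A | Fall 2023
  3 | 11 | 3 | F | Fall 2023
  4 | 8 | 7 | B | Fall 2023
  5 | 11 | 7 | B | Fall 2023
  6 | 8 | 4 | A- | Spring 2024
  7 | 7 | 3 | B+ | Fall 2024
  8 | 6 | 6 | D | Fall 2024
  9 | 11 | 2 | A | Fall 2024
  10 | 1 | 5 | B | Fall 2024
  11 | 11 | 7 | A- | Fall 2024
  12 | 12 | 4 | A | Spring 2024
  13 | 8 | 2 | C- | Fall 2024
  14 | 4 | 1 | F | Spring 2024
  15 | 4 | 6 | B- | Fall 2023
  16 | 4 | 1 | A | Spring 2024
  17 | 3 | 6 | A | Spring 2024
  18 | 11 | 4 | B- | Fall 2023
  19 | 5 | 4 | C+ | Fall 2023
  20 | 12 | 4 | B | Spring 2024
SELECT name, year, gpa FROM students WHERE year <= 3 AND gpa > 3.64

Execution result:
name | year | gpa
Rose Johnson | 2 | 3.73
Frank Garcia | 2 | 3.93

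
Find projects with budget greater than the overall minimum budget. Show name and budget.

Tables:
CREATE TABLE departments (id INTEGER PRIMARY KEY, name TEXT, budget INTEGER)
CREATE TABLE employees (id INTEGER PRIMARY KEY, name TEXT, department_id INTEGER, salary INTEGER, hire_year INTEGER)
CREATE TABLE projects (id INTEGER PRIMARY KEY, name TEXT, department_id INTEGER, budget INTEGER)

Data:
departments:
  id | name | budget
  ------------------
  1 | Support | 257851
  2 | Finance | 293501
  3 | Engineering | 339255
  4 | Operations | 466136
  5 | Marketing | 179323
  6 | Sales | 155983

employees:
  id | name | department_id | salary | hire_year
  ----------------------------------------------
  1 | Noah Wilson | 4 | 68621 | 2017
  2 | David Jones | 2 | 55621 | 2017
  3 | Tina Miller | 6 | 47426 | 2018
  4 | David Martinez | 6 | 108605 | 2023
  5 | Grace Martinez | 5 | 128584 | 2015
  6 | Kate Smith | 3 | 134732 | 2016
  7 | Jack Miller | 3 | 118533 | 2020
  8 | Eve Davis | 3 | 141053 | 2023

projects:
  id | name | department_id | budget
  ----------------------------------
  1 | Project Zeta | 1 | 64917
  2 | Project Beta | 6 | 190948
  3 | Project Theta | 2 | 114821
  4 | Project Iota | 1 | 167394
SELECT name, budget FROM projects WHERE budget > (SELECT MIN(budget) FROM projects)

Execution result:
name | budget
Project Beta | 190948
Project Theta | 114821
Project Iota | 167394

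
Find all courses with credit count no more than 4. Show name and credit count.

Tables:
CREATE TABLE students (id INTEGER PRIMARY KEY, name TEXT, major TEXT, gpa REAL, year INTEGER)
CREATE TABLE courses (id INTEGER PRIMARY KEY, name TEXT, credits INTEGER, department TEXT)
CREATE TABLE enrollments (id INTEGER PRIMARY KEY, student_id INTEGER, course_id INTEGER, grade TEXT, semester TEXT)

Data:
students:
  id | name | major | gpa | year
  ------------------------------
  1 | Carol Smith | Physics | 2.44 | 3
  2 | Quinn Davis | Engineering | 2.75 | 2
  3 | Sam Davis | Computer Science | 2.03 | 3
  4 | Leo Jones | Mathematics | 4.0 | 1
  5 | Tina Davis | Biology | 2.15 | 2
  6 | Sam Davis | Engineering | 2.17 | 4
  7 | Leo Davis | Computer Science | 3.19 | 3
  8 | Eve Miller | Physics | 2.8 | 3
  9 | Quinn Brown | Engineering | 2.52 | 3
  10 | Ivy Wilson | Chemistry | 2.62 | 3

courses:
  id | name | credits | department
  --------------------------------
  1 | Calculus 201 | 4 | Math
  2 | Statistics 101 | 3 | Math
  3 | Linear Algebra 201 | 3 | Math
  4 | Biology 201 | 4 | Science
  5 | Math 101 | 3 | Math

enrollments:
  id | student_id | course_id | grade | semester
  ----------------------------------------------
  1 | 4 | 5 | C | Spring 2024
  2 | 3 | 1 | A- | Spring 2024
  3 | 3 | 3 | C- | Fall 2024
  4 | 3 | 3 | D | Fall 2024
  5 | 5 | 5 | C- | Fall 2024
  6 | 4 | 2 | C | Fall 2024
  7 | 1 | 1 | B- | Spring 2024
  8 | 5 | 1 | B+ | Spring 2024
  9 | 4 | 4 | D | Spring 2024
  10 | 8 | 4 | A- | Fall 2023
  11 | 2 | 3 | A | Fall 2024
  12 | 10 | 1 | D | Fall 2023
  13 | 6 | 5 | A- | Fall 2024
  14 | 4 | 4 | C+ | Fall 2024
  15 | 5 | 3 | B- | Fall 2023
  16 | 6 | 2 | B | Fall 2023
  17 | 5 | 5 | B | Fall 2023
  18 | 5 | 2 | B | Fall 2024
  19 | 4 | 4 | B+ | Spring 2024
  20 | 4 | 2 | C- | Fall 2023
SELECT name, credits FROM courses WHERE credits <= 4

Execution result:
name | credits
Calculus 201 | 4
Statistics 101 | 3
Linear Algebra 201 | 3
Biology 201 | 4
Math 101 | 3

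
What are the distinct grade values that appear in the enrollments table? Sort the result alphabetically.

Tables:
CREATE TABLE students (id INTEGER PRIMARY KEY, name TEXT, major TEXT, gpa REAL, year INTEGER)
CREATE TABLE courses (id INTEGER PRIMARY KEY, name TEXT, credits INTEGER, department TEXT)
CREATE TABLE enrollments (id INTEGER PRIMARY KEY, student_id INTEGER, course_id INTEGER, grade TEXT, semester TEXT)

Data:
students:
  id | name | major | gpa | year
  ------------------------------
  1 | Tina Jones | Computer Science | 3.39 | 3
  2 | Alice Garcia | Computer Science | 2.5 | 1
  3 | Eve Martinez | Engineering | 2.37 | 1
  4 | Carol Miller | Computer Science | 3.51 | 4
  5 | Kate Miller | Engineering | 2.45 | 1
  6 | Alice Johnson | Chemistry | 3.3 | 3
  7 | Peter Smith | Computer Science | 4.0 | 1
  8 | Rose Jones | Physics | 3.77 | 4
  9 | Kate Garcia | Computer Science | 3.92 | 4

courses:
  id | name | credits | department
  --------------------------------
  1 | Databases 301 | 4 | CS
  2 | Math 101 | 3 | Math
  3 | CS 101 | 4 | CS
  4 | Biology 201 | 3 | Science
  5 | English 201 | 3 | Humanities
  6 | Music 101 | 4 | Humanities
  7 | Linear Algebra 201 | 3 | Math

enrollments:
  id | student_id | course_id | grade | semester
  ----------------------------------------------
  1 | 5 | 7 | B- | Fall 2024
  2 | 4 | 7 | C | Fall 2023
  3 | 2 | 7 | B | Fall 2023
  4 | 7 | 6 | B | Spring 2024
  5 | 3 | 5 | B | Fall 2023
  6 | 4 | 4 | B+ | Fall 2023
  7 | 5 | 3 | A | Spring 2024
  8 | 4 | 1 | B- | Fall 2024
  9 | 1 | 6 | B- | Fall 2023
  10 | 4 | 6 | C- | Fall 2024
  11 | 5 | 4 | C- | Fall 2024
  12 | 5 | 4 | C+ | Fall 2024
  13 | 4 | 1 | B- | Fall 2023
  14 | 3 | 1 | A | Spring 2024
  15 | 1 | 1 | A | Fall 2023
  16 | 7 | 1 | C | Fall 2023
SELECT DISTINCT grade FROM enrollments ORDER BY grade

Execution result:
grade
A
B
B+
B-
C
C+
C-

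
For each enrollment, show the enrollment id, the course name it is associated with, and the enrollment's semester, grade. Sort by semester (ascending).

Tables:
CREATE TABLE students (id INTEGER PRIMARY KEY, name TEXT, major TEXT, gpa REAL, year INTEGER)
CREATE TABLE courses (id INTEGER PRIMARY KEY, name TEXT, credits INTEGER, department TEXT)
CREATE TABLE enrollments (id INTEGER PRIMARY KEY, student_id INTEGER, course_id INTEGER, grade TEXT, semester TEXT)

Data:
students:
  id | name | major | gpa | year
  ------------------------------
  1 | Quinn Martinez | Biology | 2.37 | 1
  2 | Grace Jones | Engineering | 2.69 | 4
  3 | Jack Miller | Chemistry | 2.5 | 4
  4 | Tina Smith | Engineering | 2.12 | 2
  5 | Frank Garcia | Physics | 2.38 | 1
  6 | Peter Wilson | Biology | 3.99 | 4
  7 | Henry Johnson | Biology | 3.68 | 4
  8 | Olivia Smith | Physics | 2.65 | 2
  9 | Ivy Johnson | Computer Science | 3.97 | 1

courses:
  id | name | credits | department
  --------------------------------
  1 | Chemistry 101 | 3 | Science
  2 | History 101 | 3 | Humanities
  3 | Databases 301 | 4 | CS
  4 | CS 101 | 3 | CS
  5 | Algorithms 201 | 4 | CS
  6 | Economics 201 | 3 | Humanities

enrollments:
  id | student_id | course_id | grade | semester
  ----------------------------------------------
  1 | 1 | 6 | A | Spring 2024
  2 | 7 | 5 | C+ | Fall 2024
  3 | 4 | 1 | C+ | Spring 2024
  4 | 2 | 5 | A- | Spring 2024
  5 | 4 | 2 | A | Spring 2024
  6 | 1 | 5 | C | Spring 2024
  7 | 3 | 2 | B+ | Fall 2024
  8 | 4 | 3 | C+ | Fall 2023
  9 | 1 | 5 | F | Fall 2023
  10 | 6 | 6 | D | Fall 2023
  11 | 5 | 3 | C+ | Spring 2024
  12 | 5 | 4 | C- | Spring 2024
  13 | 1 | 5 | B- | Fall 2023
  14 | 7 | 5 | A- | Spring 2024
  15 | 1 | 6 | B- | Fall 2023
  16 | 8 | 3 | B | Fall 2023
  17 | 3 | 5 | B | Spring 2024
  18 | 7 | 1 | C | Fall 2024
SELECT c.id, p.name AS course, c.semester, c.grade FROM enrollments c JOIN courses p ON c.course_id = p.id ORDER BY c.semester ASC

Execution result:
id | course | semester | grade
8 | Databases 301 | Fall 2023 | C+
9 | Algorithms 201 | Fall 2023 | F
10 | Economics 201 | Fall 2023 | D
13 | Algorithms 201 | Fall 2023 | B-
15 | Economics 201 | Fall 2023 | B-
16 | Databases 301 | Fall 2023 | B
2 | Algorithms 201 | Fall 2024 | C+
7 | History 101 | Fall 2024 | B+
18 | Chemistry 101 | Fall 2024 | C
1 | Economics 201 | Spring 2024 | A
3 | Chemistry 101 | Spring 2024 | C+
4 | Algorithms 201 | Spring 2024 | A-
5 | History 101 | Spring 2024 | A
6 | Algorithms 201 | Spring 2024 | C
11 | Databases 301 | Spring 2024 | C+
12 | CS 101 | Spring 2024 | C-
14 | Algorithms 201 | Spring 2024 | A-
17 | Algorithms 201 | Spring 2024 | B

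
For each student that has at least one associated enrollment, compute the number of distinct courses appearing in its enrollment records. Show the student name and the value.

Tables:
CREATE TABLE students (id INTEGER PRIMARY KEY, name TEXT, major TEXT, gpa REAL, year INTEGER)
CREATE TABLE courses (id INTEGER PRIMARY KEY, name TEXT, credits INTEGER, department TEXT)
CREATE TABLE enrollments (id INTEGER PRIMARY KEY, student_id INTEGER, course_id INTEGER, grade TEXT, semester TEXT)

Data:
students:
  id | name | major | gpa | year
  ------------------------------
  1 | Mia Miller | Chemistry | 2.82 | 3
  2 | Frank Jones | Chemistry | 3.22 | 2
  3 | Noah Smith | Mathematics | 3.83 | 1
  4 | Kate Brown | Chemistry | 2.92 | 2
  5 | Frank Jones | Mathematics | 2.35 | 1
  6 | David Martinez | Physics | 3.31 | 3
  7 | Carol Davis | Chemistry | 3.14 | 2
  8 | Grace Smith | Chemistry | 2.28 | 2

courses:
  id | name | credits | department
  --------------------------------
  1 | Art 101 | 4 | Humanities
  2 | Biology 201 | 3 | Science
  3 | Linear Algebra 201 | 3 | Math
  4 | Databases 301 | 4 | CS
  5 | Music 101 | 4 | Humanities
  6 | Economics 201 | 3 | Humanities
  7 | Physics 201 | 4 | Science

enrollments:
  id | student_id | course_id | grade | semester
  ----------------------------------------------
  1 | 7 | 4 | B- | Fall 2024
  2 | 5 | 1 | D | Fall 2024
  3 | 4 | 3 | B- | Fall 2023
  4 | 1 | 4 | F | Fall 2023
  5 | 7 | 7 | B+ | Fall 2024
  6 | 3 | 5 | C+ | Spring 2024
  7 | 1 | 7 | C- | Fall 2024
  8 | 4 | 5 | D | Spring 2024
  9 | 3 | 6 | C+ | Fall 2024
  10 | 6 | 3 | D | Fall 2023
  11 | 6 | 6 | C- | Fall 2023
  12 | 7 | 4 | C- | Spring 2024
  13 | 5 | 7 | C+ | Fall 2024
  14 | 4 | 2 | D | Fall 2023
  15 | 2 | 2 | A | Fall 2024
SELECT p.name, COUNT(DISTINCT c.course_id) AS distinct_course_count FROM enrollments c JOIN students p ON c.student_id = p.id GROUP BY p.id, p.name

Execution result:
name | distinct_course_count
Mia Miller | 2
Frank Jones | 1
Noah Smith | 2
Kate Brown | 3
Frank Jones | 2
David Martinez | 2
Carol Davis | 2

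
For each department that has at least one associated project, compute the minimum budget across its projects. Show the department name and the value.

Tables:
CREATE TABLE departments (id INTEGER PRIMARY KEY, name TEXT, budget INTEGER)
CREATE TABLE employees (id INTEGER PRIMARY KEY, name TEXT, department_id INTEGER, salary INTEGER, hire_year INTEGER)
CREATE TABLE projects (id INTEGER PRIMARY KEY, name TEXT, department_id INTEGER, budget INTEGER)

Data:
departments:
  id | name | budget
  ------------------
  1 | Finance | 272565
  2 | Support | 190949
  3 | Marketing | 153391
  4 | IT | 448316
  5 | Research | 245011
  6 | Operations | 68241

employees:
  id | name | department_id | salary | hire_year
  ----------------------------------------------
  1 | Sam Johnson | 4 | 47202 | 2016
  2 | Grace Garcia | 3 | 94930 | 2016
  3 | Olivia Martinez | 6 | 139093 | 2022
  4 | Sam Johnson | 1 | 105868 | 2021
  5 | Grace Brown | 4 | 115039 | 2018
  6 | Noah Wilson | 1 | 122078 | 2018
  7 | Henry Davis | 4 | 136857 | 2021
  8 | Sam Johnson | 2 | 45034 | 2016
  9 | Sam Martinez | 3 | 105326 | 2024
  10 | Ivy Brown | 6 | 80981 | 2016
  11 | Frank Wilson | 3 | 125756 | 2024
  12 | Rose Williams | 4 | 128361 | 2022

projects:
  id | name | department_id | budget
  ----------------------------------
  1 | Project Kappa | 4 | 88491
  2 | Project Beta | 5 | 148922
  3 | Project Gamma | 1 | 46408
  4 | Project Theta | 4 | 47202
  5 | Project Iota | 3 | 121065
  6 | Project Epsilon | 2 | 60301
SELECT p.name, MIN(c.budget) AS min_budget FROM projects c JOIN departments p ON c.department_id = p.id GROUP BY p.id, p.name

Execution result:
name | min_budget
Finance | 46408
Support | 60301
Marketing | 121065
IT | 47202
Research | 148922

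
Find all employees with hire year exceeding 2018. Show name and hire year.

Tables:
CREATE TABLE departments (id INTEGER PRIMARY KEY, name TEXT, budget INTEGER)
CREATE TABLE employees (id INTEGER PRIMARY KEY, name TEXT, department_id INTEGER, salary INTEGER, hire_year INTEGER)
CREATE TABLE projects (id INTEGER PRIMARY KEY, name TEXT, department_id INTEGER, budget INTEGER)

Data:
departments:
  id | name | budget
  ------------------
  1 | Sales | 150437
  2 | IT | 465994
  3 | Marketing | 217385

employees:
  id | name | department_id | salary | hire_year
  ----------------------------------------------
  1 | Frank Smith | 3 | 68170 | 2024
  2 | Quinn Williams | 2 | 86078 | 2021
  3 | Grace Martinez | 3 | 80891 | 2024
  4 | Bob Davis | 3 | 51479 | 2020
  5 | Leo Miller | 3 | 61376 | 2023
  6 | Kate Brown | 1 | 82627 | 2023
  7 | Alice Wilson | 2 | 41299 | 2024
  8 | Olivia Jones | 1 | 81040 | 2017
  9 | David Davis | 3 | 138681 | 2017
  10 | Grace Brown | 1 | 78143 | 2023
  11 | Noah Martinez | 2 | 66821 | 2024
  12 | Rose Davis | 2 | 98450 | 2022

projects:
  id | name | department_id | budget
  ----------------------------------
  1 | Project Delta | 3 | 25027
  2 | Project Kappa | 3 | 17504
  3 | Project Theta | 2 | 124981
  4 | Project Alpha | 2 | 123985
SELECT name, hire_year FROM employees WHERE hire_year > 2018

Execution result:
name | hire_year
Frank Smith | 2024
Quinn Williams | 2021
Grace Martinez | 2024
Bob Davis | 2020
Leo Miller | 2023
Kate Brown | 2023
Alice Wilson | 2024
Grace Brown | 2023
Noah Martinez | 2024
Rose Davis | 2022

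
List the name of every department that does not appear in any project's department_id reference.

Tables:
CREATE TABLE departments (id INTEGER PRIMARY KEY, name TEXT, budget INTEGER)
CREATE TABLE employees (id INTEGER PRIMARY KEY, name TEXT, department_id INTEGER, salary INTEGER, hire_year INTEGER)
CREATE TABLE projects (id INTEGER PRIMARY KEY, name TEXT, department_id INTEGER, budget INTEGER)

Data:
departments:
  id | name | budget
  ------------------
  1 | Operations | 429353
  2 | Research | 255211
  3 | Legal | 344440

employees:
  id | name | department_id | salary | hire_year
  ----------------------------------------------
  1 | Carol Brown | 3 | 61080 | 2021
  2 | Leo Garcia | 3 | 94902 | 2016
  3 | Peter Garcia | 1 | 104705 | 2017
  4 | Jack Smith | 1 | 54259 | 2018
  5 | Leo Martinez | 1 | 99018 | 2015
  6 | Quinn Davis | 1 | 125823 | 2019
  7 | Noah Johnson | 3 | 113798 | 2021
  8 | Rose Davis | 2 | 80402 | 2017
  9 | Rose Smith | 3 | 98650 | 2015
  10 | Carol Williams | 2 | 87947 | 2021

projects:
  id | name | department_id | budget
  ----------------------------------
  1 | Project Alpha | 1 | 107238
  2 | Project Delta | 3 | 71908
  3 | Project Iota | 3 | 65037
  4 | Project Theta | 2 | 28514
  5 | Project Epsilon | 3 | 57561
SELECT p.name FROM departments p LEFT JOIN projects c ON c.department_id = p.id WHERE c.id IS NULL

Execution result:
(no rows)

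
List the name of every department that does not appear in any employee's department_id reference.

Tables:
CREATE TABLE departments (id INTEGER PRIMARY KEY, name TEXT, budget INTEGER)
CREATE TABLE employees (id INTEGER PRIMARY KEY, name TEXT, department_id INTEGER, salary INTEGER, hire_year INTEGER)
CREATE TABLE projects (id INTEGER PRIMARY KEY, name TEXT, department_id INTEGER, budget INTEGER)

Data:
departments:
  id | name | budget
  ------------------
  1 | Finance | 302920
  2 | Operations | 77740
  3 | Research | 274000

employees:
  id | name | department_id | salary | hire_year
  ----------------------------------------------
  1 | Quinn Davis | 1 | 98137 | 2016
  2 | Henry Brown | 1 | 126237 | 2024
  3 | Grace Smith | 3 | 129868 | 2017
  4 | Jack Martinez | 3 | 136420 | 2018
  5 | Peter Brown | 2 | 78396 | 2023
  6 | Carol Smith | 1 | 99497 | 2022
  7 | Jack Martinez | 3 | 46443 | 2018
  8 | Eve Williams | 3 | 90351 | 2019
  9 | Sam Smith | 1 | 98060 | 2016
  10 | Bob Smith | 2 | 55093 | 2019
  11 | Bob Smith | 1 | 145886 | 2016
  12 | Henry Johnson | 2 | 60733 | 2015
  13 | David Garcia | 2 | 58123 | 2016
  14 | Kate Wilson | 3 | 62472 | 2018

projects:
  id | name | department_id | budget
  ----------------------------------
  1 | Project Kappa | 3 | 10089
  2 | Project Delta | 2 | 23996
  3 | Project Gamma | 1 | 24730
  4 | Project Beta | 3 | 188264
SELECT p.name FROM departments p LEFT JOIN employees c ON c.department_id = p.id WHERE c.id IS NULL

Execution result:
(no rows)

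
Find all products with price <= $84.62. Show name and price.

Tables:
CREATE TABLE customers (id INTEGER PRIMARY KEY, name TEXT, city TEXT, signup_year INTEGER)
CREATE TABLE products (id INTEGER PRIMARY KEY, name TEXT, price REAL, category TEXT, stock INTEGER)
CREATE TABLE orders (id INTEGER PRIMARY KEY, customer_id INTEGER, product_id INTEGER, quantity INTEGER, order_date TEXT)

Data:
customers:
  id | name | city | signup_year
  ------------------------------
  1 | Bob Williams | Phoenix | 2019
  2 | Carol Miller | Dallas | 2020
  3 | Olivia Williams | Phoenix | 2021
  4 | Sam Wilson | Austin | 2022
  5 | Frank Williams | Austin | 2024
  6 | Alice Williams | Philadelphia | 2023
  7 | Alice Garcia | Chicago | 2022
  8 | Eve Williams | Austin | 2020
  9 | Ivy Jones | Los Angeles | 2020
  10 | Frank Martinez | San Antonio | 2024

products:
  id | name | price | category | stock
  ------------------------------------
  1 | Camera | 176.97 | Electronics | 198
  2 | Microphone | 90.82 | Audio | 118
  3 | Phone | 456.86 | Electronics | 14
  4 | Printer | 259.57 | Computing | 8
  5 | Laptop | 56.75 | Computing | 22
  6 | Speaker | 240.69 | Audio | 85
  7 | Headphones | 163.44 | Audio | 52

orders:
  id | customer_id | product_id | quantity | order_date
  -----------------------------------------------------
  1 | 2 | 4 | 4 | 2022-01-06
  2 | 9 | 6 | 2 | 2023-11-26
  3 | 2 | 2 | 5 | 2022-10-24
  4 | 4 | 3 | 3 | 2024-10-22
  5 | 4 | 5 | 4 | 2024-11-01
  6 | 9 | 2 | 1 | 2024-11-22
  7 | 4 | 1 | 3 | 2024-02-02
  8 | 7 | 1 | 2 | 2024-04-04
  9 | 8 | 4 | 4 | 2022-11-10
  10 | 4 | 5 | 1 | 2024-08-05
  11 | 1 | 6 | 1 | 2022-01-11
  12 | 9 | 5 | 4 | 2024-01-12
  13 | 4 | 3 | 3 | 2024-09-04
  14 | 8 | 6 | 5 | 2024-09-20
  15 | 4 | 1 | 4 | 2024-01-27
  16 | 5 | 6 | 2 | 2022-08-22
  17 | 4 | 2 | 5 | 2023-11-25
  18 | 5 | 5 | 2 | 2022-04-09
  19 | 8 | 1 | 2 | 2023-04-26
SELECT name, price FROM products WHERE price <= 84.62

Execution result:
name | price
Laptop | 56.75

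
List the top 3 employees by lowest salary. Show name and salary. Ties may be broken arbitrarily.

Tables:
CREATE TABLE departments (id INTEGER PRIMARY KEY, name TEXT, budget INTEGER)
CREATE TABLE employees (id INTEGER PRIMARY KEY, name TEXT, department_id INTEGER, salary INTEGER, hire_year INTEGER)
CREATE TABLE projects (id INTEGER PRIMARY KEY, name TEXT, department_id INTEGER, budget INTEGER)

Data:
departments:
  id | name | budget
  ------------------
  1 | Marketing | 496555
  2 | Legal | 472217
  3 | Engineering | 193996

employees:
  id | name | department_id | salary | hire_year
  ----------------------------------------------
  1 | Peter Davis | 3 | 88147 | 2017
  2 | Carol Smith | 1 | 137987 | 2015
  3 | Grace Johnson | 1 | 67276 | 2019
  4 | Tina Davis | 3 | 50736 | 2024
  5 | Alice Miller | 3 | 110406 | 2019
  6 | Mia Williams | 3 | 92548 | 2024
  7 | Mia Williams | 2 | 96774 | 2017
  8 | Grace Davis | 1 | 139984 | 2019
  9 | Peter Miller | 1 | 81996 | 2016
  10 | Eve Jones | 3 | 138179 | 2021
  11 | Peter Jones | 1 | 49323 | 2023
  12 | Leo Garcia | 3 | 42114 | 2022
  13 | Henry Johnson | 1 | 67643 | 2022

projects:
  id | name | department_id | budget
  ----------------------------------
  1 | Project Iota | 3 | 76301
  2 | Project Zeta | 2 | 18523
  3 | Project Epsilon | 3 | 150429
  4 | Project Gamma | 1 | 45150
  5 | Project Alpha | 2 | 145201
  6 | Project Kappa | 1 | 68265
SELECT name, salary FROM employees ORDER BY salary ASC LIMIT 3

Execution result:
name | salary
Leo Garcia | 42114
Peter Jones | 49323
Tina Davis | 50736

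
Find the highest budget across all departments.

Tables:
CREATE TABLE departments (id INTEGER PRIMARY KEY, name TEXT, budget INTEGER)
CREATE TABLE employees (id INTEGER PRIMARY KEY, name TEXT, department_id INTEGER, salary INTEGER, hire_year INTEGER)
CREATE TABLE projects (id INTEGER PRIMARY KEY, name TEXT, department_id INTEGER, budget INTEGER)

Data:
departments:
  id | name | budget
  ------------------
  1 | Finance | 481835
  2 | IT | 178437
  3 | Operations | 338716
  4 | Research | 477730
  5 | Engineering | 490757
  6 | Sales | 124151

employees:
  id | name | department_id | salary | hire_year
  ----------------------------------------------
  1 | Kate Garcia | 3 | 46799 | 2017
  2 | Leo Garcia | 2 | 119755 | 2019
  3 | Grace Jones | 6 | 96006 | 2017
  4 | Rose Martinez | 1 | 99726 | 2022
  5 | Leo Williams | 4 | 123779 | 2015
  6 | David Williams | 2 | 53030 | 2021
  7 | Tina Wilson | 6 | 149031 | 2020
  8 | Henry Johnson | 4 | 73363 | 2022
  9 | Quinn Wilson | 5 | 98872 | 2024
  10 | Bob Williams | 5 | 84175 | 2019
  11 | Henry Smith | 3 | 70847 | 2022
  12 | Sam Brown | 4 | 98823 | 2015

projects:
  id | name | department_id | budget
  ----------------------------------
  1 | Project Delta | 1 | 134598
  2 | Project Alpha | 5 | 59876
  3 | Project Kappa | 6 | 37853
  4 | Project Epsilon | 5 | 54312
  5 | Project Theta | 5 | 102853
SELECT MAX(budget) FROM departments

Execution result:
490757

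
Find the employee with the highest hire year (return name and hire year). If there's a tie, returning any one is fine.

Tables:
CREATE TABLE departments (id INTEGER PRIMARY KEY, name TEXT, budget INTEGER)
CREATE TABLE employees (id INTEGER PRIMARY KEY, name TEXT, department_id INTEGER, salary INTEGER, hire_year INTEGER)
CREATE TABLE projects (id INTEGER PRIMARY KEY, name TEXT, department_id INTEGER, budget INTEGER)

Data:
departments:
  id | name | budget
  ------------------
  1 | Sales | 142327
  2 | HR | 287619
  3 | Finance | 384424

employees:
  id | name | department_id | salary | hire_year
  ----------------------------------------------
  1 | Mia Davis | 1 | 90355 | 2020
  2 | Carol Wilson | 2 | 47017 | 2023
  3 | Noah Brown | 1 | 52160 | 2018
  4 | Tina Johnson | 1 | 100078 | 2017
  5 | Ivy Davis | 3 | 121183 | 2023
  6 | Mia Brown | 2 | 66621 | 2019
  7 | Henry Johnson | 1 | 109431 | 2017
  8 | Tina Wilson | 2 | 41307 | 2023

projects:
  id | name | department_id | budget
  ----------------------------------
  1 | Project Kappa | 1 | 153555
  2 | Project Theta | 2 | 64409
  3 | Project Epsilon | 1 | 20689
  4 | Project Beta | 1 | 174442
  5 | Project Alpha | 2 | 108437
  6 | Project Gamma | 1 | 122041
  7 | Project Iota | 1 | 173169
SELECT name, hire_year FROM employees ORDER BY hire_year DESC LIMIT 1

Execution result:
name | hire_year
Carol Wilson | 2023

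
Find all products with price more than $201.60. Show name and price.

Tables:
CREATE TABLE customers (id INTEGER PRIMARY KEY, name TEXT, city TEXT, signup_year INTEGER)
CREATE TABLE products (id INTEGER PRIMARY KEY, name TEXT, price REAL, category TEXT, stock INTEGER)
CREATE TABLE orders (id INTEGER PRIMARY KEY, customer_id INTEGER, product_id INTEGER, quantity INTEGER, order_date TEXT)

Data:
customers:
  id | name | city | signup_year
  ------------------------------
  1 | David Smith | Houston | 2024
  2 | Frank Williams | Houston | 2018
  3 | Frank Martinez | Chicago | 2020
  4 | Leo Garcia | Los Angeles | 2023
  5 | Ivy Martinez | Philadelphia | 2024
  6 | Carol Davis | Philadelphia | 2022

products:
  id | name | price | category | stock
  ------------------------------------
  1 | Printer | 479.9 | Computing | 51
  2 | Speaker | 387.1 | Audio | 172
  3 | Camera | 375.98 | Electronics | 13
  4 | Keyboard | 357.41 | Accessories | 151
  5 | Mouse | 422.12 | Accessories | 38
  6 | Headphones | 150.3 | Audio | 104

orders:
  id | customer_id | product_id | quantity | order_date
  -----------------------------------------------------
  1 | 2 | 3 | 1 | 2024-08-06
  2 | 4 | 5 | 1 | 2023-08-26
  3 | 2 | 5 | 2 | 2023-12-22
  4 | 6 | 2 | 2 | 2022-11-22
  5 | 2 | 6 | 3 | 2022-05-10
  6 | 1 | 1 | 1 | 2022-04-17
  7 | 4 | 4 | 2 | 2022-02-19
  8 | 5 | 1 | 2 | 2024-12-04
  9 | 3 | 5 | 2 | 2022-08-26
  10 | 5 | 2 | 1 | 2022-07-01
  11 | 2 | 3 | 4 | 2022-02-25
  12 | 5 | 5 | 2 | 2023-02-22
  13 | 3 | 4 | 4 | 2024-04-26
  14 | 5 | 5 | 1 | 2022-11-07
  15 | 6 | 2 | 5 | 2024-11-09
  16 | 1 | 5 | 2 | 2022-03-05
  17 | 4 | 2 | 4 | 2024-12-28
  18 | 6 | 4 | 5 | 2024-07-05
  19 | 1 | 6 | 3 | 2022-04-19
SELECT name, price FROM products WHERE price > 201.6

Execution result:
name | price
Printer | 479.90
Speaker | 387.10
Camera | 375.98
Keyboard | 357.41
Mouse | 422.12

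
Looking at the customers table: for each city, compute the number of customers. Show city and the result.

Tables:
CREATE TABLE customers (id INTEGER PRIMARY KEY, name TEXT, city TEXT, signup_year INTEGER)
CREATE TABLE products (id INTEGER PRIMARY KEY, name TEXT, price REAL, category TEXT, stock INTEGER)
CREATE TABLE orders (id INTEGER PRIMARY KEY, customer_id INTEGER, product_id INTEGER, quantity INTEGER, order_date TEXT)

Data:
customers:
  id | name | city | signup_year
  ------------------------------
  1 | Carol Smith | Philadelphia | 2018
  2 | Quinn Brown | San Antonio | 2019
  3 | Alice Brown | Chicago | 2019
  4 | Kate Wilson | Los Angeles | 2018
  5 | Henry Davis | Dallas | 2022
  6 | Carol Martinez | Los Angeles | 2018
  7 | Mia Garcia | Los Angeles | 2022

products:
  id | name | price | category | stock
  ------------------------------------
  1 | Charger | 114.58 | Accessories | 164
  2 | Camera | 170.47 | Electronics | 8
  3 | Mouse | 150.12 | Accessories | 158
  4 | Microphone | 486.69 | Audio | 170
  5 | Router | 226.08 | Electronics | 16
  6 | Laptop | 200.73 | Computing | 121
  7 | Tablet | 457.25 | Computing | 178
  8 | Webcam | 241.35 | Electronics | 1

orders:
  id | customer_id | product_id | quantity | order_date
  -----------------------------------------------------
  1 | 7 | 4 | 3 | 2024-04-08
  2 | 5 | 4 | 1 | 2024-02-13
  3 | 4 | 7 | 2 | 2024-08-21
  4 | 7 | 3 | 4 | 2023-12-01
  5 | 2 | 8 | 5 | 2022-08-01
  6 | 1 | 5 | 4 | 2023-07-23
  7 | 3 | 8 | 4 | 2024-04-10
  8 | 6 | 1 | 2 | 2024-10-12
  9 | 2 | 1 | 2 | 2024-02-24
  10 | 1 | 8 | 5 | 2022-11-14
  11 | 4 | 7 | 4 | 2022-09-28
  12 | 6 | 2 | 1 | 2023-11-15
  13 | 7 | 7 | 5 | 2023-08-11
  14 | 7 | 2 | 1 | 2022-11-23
SELECT city, COUNT(*) AS n FROM customers GROUP BY city

Execution result:
city | n
Chicago | 1
Dallas | 1
Los Angeles | 3
Philadelphia | 1
San Antonio | 1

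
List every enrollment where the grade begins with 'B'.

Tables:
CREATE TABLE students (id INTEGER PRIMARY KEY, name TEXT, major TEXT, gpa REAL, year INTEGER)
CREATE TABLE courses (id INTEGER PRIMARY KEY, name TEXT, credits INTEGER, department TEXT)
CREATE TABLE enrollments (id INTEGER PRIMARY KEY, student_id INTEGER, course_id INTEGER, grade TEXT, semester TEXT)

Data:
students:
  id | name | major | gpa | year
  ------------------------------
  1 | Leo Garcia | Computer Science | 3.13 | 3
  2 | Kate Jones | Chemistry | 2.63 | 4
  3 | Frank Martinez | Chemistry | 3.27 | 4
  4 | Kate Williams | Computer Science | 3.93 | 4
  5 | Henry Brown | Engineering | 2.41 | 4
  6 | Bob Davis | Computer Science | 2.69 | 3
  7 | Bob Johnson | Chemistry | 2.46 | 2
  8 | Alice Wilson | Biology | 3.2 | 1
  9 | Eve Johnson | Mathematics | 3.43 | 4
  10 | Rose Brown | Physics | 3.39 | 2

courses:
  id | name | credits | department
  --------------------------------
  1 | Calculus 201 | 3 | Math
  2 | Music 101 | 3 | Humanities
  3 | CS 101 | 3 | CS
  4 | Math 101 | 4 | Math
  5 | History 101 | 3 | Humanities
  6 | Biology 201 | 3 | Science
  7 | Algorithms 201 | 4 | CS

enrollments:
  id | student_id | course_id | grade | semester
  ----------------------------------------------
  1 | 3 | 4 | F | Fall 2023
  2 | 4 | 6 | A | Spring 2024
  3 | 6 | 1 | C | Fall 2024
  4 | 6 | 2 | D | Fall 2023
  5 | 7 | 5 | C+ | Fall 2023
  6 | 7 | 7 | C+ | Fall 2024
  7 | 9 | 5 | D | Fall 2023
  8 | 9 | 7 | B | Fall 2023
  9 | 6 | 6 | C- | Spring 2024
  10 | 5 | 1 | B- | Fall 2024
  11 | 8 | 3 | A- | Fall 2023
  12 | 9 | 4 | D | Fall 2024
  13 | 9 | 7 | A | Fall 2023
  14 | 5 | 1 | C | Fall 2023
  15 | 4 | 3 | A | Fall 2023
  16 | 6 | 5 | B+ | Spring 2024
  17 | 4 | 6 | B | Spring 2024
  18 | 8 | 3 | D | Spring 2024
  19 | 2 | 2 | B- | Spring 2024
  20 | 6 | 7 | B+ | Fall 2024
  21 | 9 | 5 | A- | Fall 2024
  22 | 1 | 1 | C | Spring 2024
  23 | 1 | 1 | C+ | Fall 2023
SELECT id, grade FROM enrollments WHERE grade LIKE 'B%'

Execution result:
id | grade
8 | B
10 | B-
16 | B+
17 | B
19 | B-
20 | B+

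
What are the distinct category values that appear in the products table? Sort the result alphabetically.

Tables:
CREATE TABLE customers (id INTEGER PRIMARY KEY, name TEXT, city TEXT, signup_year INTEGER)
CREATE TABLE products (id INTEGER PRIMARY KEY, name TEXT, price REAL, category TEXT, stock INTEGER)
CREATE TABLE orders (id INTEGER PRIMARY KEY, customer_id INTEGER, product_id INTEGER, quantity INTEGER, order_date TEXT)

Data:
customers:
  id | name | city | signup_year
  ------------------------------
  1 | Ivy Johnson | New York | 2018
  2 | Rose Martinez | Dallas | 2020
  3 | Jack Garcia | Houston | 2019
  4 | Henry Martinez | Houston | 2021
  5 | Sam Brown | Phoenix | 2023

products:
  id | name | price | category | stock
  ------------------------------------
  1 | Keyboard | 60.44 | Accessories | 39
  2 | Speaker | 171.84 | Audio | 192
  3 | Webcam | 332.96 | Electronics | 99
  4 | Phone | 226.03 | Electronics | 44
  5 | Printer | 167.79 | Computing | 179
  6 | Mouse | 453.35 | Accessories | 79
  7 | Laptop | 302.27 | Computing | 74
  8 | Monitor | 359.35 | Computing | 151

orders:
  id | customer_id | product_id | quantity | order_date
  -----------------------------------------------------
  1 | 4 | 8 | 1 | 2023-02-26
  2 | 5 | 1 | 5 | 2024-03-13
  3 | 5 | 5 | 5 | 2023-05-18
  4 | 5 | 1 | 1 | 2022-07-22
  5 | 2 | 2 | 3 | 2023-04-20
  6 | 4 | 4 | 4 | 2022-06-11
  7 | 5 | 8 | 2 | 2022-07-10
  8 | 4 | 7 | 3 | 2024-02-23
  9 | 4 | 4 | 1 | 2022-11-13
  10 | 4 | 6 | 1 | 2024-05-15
SELECT DISTINCT category FROM products ORDER BY category

Execution result:
category
Accessories
Audio
Computing
Electronics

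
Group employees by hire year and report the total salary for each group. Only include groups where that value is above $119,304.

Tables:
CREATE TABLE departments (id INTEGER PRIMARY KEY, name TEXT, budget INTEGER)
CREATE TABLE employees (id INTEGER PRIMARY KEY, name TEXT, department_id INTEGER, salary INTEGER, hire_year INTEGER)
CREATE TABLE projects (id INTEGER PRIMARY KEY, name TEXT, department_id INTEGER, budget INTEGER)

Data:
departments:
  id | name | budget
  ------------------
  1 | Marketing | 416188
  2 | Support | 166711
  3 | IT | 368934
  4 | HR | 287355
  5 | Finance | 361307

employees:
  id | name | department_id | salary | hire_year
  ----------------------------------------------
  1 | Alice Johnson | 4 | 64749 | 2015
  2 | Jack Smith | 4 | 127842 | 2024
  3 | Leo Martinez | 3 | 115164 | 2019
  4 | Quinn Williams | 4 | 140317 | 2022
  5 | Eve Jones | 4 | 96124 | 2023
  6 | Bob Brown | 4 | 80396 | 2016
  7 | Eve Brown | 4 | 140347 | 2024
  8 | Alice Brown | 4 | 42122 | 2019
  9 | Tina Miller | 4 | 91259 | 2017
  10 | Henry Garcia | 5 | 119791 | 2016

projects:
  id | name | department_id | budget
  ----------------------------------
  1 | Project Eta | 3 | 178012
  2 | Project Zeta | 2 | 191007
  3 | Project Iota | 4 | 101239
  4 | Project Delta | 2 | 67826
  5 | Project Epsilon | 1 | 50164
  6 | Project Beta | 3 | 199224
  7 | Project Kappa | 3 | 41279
SELECT hire_year, SUM(salary) AS sum_salary FROM employees GROUP BY hire_year HAVING SUM(salary) > 119304

Execution result:
hire_year | sum_salary
2016 | 200187
2019 | 157286
2022 | 140317
2024 | 268189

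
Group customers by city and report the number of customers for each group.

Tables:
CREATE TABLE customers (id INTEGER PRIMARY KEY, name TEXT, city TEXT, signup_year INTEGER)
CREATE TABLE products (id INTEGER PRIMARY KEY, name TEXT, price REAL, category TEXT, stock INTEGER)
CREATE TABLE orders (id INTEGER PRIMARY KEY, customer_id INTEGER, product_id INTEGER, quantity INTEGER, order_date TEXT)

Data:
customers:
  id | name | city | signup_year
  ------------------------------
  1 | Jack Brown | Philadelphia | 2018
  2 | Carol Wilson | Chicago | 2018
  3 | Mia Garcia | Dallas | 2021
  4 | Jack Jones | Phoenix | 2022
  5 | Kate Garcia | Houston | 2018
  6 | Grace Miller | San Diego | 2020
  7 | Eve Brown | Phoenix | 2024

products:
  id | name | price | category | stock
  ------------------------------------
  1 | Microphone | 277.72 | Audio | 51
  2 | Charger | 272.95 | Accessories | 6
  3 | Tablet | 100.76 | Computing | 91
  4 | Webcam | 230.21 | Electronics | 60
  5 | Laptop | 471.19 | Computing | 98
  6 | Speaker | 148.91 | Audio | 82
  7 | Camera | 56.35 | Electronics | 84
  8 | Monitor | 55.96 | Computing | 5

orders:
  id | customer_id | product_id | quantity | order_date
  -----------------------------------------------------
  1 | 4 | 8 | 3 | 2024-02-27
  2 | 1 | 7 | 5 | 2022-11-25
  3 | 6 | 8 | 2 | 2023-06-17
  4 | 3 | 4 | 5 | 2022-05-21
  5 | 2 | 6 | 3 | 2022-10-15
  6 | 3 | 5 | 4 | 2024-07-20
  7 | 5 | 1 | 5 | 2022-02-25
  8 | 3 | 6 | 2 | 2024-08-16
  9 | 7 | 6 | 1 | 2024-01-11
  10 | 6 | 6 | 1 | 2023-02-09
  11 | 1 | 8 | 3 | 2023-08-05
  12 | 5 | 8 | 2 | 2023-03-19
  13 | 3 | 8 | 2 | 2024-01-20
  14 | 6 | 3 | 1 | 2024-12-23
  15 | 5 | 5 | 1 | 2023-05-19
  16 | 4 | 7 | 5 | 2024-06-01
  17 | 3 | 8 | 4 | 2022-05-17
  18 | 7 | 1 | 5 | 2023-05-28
SELECT city, COUNT(*) AS n FROM customers GROUP BY city

Execution result:
city | n
Chicago | 1
Dallas | 1
Houston | 1
Philadelphia | 1
Phoenix | 2
San Diego | 1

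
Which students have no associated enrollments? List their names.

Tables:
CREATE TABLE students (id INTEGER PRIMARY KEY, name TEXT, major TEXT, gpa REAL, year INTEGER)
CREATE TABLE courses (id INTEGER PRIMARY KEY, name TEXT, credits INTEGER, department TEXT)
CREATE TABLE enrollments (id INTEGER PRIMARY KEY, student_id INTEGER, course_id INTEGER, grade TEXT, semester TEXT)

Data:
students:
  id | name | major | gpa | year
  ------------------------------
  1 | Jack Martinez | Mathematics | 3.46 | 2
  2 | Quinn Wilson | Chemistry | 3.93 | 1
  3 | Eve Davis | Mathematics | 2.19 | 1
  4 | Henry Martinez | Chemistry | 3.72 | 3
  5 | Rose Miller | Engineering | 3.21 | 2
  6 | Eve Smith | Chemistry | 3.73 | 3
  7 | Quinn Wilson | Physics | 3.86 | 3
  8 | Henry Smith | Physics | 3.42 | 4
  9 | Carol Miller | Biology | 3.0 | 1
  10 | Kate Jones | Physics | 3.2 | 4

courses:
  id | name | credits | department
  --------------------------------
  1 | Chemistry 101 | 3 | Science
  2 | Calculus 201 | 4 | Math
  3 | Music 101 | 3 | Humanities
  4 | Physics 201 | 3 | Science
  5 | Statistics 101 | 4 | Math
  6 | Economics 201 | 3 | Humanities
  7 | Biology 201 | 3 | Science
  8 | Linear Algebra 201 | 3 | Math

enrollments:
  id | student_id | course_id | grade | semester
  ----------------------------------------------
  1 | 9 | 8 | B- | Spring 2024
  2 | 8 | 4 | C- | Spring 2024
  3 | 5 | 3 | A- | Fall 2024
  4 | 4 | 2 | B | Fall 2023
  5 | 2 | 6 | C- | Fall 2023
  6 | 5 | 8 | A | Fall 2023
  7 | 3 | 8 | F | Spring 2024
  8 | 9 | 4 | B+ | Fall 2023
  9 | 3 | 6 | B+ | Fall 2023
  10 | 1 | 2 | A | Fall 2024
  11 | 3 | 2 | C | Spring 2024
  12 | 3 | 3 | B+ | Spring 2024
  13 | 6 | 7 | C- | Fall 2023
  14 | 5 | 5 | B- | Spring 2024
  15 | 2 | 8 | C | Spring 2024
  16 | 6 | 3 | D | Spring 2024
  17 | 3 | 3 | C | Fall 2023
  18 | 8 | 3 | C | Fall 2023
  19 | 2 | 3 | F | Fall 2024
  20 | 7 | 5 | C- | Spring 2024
SELECT p.name FROM students p LEFT JOIN enrollments c ON c.student_id = p.id WHERE c.id IS NULL

Execution result:
Kate Jones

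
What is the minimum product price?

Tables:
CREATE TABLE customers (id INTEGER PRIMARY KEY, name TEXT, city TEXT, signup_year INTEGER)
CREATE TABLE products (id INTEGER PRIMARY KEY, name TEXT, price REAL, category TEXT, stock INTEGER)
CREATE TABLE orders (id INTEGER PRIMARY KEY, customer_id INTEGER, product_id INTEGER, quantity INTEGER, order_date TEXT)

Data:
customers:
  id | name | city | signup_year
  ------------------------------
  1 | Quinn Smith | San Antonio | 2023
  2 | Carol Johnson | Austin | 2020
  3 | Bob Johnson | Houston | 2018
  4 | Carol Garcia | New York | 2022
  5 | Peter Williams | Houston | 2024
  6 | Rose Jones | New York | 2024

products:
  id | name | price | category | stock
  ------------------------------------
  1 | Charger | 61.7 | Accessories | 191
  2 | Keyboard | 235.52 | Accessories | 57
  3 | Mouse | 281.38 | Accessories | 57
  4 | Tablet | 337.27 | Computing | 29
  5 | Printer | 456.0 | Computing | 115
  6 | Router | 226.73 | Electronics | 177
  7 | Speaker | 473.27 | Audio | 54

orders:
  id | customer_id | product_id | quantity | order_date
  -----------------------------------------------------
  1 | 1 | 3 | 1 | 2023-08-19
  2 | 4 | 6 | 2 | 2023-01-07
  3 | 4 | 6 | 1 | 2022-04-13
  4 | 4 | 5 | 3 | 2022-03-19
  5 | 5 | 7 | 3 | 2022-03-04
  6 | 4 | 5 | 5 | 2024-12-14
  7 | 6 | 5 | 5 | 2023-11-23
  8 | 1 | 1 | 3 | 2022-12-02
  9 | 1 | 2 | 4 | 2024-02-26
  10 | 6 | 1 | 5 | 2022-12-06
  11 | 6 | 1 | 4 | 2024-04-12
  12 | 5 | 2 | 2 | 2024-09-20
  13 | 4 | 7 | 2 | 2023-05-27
SELECT MIN(price) FROM products

Execution result:
61.70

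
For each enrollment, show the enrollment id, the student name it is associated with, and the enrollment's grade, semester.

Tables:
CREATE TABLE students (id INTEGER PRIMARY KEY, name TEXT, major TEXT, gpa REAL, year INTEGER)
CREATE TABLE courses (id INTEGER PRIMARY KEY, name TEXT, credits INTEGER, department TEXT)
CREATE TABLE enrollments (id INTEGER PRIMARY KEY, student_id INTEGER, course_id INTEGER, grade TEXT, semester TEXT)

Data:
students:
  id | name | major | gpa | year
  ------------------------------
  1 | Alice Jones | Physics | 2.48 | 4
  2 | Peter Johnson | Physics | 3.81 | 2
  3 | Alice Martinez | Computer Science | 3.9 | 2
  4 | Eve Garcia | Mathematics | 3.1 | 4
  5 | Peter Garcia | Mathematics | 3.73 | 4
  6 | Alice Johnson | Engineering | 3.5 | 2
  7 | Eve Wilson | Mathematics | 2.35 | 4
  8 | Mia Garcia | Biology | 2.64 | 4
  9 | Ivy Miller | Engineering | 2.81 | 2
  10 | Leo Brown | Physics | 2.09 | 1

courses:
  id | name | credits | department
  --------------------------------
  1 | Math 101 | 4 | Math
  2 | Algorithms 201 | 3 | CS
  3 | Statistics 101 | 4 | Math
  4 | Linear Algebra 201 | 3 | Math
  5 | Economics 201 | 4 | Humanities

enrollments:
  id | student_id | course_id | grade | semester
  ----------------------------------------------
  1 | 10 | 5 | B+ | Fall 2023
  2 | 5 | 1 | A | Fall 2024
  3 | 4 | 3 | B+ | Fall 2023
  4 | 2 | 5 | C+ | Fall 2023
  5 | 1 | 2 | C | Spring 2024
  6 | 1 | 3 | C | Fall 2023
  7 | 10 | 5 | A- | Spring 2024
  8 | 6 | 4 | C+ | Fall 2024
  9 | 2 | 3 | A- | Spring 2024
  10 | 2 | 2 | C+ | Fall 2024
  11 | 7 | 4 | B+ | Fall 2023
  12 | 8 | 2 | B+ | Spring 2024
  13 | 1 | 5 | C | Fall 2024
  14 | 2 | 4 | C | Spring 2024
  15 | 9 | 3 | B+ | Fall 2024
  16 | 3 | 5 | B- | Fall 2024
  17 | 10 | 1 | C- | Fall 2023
SELECT c.id, p.name AS student, c.grade, c.semester FROM enrollments c JOIN students p ON c.student_id = p.id

Execution result:
id | student | grade | semester
1 | Leo Brown | B+ | Fall 2023
2 | Peter Garcia | A | Fall 2024
3 | Eve Garcia | B+ | Fall 2023
4 | Peter Johnson | C+ | Fall 2023
5 | Alice Jones | C | Spring 2024
6 | Alice Jones | C | Fall 2023
7 | Leo Brown | A- | Spring 2024
8 | Alice Johnson | C+ | Fall 2024
9 | Peter Johnson | A- | Spring 2024
10 | Peter Johnson | C+ | Fall 2024
11 | Eve Wilson | B+ | Fall 2023
12 | Mia Garcia | B+ | Spring 2024
13 | Alice Jones | C | Fall 2024
14 | Peter Johnson | C | Spring 2024
15 | Ivy Miller | B+ | Fall 2024
16 | Alice Martinez | B- | Fall 2024
17 | Leo Brown | C- | Fall 2023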